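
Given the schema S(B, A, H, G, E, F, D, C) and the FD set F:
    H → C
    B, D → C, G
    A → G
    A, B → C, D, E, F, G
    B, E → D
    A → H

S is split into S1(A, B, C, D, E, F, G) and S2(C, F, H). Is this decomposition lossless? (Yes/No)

Common attributes: {C, F}; their closure is {C, F}.
The closure covers neither S1 nor S2 entirely; the join is not lossless.

No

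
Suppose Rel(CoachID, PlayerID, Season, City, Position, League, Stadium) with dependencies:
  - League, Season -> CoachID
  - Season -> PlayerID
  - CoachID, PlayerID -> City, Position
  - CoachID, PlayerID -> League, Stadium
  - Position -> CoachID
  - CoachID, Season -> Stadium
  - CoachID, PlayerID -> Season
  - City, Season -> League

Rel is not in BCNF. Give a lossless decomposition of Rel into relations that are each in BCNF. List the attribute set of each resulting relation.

{City, League, Position, Season, Stadium}; {CoachID, Position}; {PlayerID, Season}

Candidate keys of the original relation: {City, Season}, {CoachID, PlayerID}, {CoachID, Season}, {League, Season}, {PlayerID, Position}, {Position, Season}.
{City, CoachID, League, PlayerID, Position, Season, Stadium}: {Season} determines {PlayerID, Season} here but is not a superkey — split on Season -> PlayerID, giving {PlayerID, Season} and {City, CoachID, League, Position, Season, Stadium}.
{PlayerID, Season}: every determinant is a superkey — BCNF.
{City, CoachID, League, Position, Season, Stadium}: {Position} determines {CoachID, Position} here but is not a superkey — split on Position -> CoachID, giving {CoachID, Position} and {City, League, Position, Season, Stadium}.
{CoachID, Position}: every determinant is a superkey — BCNF.
{City, League, Position, Season, Stadium}: every determinant is a superkey — BCNF.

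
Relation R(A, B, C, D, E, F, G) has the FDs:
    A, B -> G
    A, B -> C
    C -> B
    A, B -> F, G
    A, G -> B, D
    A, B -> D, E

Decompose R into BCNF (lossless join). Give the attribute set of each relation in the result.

{A, C, D, E, F, G}; {B, C}

Candidate keys of the original relation: {A, B}, {A, C}, {A, G}.
Within {A, B, C, D, E, F, G}: {C}⁺ ∩ {A, B, C, D, E, F, G} = {B, C}, not the whole set, so C -> B violates BCNF; decompose into {B, C} and {A, C, D, E, F, G}.
{B, C} is in BCNF.
{A, C, D, E, F, G} is in BCNF.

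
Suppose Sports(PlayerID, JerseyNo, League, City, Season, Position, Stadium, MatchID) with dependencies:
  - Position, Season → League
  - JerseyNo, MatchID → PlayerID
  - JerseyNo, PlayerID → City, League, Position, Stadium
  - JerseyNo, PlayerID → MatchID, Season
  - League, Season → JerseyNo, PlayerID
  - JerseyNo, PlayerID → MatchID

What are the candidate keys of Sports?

{JerseyNo, MatchID}, {JerseyNo, PlayerID}, {League, Season}, {Position, Season}

{JerseyNo, MatchID}⁺ = {City, JerseyNo, League, MatchID, PlayerID, Position, Season, Stadium}, which is every attribute, so {JerseyNo, MatchID} is a candidate key.
{JerseyNo, PlayerID}⁺ = {City, JerseyNo, League, MatchID, PlayerID, Position, Season, Stadium}, which is every attribute, so {JerseyNo, PlayerID} is a candidate key.
{League, Season}⁺ = {City, JerseyNo, League, MatchID, PlayerID, Position, Season, Stadium}, which is every attribute, so {League, Season} is a candidate key.
{Position, Season}⁺ = {City, JerseyNo, League, MatchID, PlayerID, Position, Season, Stadium}, which is every attribute, so {Position, Season} is a candidate key.
These are minimal and exhaustive — every other superkey contains one of them.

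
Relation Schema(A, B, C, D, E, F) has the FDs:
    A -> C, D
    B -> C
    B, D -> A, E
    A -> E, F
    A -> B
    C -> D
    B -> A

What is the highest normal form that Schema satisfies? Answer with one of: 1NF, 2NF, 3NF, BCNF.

Candidate keys: {A}, {B}. Prime attributes: {A, B}.
C -> D: {C}⁺ = {C, D}, which is not all of the attributes, so the left side is not a superkey — BCNF is violated.
Because {D} is non-prime and the left side of C -> D is not a superkey, the relation is not in 3NF.
Every candidate key is a single attribute, so no partial dependency is possible; 2NF holds.

2NF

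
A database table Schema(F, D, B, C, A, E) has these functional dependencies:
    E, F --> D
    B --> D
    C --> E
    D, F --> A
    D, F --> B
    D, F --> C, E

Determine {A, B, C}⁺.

Start with {A, B, C}.
B --> D applies; add {D} → now {A, B, C, D}.
C --> E applies; add {E} → now {A, B, C, D, E}.
No further FD applies.

{A, B, C, D, E}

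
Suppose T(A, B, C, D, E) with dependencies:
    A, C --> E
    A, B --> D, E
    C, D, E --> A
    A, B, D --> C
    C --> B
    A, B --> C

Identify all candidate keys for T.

{A, B} is a candidate key since {A, B}⁺ = {A, B, C, D, E} covers every attribute.
{A, C} is a candidate key since {A, C}⁺ = {A, B, C, D, E} covers every attribute.
{C, D, E} is a candidate key since {C, D, E}⁺ = {A, B, C, D, E} covers every attribute.
These are minimal and exhaustive — every other superkey contains one of them.

{A, B}, {A, C}, {C, D, E}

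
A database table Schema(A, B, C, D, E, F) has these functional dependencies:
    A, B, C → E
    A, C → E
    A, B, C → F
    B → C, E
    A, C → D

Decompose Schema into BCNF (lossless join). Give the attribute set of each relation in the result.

{A, B, F}; {A, C, D, E}; {B, C}

Candidate key of the original relation: {A, B}.
{A, B, C, D, E, F}: {A, C} determines {A, C, D, E} here but is not a superkey — split on A, C → D, E, giving {A, C, D, E} and {A, B, C, F}.
{A, C, D, E}: every determinant is a superkey — BCNF.
{A, B, C, F}: {B} determines {B, C} here but is not a superkey — split on B → C, giving {B, C} and {A, B, F}.
{B, C}: every determinant is a superkey — BCNF.
{A, B, F}: every determinant is a superkey — BCNF.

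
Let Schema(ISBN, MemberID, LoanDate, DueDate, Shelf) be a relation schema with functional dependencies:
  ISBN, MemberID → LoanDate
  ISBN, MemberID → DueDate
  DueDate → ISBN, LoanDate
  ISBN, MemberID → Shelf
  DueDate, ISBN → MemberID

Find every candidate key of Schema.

{DueDate}, {ISBN, MemberID}

Closure of {DueDate} is {DueDate, ISBN, LoanDate, MemberID, Shelf}, the whole schema; {DueDate} is a candidate key.
Closure of {ISBN, MemberID} is {DueDate, ISBN, LoanDate, MemberID, Shelf}, the whole schema; {ISBN, MemberID} is a candidate key.
Any other superkey properly contains one of these, so there are no further candidate keys.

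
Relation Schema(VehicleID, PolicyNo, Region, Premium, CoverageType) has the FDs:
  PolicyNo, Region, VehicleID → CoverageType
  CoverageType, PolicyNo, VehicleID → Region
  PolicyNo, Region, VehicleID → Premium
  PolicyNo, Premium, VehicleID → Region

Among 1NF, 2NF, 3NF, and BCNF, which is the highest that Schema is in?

Candidate keys: {CoverageType, PolicyNo, VehicleID}, {PolicyNo, Premium, VehicleID}, {PolicyNo, Region, VehicleID}. Prime attributes: {CoverageType, PolicyNo, Premium, Region, VehicleID}.
Every FD has a superkey on the left, so the relation is in BCNF.

BCNF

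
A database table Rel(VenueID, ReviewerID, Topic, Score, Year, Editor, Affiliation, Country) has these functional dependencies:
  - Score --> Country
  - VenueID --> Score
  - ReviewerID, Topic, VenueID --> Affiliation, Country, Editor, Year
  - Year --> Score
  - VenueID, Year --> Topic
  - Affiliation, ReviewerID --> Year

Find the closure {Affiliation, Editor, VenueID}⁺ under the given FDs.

Start with {Affiliation, Editor, VenueID}.
VenueID --> Score applies; add {Score} → now {Affiliation, Editor, Score, VenueID}.
Score --> Country applies; add {Country} → now {Affiliation, Country, Editor, Score, VenueID}.
No further FD applies.

{Affiliation, Country, Editor, Score, VenueID}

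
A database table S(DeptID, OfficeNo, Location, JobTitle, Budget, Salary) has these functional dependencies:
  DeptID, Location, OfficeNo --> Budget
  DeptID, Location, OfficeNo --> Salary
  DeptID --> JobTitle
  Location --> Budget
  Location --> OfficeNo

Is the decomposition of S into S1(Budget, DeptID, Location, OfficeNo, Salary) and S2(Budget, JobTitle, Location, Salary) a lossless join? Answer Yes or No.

No

Common attributes: {Budget, Location, Salary}; their closure is {Budget, Location, OfficeNo, Salary}.
S1 ⊄ {Budget, Location, OfficeNo, Salary} and S2 ⊄ {Budget, Location, OfficeNo, Salary}, so the split is lossy.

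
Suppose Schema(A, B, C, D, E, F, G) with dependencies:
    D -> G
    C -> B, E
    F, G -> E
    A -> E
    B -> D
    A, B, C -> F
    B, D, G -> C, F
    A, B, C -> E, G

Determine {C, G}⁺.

Start with {C, G}.
C -> B, E applies; add {B, E} → now {B, C, E, G}.
B -> D applies; add {D} → now {B, C, D, E, G}.
B, D, G -> C, F applies; add {F} → now {B, C, D, E, F, G}.
No further FD applies.

{B, C, D, E, F, G}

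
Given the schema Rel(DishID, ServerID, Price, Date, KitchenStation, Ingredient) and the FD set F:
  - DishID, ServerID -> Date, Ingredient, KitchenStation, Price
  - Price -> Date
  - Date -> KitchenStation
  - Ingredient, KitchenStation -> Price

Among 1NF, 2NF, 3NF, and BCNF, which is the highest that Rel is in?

2NF

Candidate key: {DishID, ServerID}. Prime attributes: {DishID, ServerID}.
Price -> Date: {Price}⁺ = {Date, KitchenStation, Price}, which is not all of the attributes, so the left side is not a superkey — BCNF is violated.
Because {Date} is non-prime and the left side of Price -> Date is not a superkey, the relation is not in 3NF.
No non-prime attribute depends on a proper subset of any candidate key, so 2NF holds.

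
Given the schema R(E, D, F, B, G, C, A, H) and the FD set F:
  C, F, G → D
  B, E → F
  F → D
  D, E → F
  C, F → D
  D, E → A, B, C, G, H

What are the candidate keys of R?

{B, E}, {D, E}, {E, F}

{E} never appears on the right of any FD, so every key must include it.
Closure of {B, E} is {A, B, C, D, E, F, G, H}, the whole schema; {B, E} is a candidate key.
Closure of {D, E} is {A, B, C, D, E, F, G, H}, the whole schema; {D, E} is a candidate key.
Closure of {E, F} is {A, B, C, D, E, F, G, H}, the whole schema; {E, F} is a candidate key.
Any other superkey properly contains one of these, so there are no further candidate keys.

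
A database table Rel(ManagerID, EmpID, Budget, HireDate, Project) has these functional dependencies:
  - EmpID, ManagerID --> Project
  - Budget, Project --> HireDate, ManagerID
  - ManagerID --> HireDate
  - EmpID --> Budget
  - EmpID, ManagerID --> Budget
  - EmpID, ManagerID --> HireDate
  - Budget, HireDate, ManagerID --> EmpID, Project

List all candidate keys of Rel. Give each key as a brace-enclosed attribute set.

{Budget, ManagerID}⁺ = {Budget, EmpID, HireDate, ManagerID, Project}, which is every attribute, so {Budget, ManagerID} is a candidate key.
{Budget, Project}⁺ = {Budget, EmpID, HireDate, ManagerID, Project}, which is every attribute, so {Budget, Project} is a candidate key.
{EmpID, ManagerID}⁺ = {Budget, EmpID, HireDate, ManagerID, Project}, which is every attribute, so {EmpID, ManagerID} is a candidate key.
{EmpID, Project}⁺ = {Budget, EmpID, HireDate, ManagerID, Project}, which is every attribute, so {EmpID, Project} is a candidate key.
No proper subset of any of these is a key, and no other minimal superkey exists.

{Budget, ManagerID}, {Budget, Project}, {EmpID, ManagerID}, {EmpID, Project}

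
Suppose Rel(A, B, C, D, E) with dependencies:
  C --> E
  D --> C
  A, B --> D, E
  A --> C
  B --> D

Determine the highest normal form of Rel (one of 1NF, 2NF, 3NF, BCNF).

1NF

Candidate key: {A, B}. Prime attributes: {A, B}.
For C --> E we have {C}⁺ = {C, E}; {C} is not a superkey, so BCNF fails.
C --> E has non-prime {E} on the right and a non-superkey on the left, so 3NF fails.
{A} is a proper subset of the key {A, B}, and {A}⁺ contains the non-prime attributes {C, E} — a partial dependency, so 2NF is violated.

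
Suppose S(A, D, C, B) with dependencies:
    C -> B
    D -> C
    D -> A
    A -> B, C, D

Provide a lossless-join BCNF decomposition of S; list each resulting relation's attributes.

{A, C, D}; {B, C}

Candidate keys of the original relation: {A}, {D}.
In {A, B, C, D}, {C} is not a superkey ({C}⁺ restricted to this set is {B, C}), so split on C -> B into {B, C} and {A, C, D}.
{B, C}: every determinant is a superkey — BCNF.
{A, C, D}: every determinant is a superkey — BCNF.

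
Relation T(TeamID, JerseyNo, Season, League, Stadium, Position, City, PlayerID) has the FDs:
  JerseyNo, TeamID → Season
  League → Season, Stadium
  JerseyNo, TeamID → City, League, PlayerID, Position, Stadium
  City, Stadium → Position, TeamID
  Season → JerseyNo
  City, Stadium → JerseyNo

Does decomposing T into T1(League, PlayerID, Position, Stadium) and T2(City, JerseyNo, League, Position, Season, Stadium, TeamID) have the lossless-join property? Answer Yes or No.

No

T1 ∩ T2 = {League, Position, Stadium}; its closure under F is {JerseyNo, League, Position, Season, Stadium}.
Neither T1 nor T2 is contained in that closure, so the decomposition is lossy.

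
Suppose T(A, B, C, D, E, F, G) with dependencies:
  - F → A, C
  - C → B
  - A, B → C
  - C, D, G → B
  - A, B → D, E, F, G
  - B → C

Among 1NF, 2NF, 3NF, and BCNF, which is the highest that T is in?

3NF

Candidate keys: {A, B}, {A, C}, {F}. Prime attributes: {A, B, C, F}.
C → B: {C}⁺ = {B, C}, which is not all of the attributes, so the left side is not a superkey — BCNF is violated.
Since {B} ⊆ prime attributes and every other non-superkey FD also has a prime right side, the schema is in 3NF.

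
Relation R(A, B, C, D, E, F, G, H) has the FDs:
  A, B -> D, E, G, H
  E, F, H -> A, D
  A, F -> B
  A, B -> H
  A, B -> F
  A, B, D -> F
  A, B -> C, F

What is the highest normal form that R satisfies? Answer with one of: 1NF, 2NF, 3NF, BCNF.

Candidate keys: {A, B}, {A, F}, {E, F, H}. Prime attributes: {A, B, E, F, H}.
The left-hand side of every FD is a superkey, so BCNF is satisfied.

BCNF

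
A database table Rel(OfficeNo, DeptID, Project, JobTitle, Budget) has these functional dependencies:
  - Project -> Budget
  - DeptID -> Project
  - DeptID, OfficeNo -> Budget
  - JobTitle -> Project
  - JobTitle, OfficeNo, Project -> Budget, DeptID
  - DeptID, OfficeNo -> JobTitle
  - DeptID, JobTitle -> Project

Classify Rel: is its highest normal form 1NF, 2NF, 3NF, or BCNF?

Candidate keys: {DeptID, OfficeNo}, {JobTitle, OfficeNo}. Prime attributes: {DeptID, JobTitle, OfficeNo}.
Project -> Budget breaks BCNF: {Project}⁺ = {Budget, Project}, so {Project} is not a superkey.
Project -> Budget has non-prime {Budget} on the right and a non-superkey on the left, so 3NF fails.
{DeptID} is a proper subset of the key {DeptID, OfficeNo}, and {DeptID}⁺ contains the non-prime attributes {Budget, Project} — a partial dependency, so 2NF is violated.

1NF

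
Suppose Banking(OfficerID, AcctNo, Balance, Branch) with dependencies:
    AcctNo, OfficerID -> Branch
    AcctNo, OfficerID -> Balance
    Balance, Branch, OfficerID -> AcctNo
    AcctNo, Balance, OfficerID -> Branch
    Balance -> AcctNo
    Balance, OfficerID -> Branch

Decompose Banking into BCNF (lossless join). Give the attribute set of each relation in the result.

{AcctNo, Balance}; {Balance, Branch, OfficerID}

Candidate keys of the original relation: {AcctNo, OfficerID}, {Balance, OfficerID}.
Within {AcctNo, Balance, Branch, OfficerID}: {Balance}⁺ ∩ {AcctNo, Balance, Branch, OfficerID} = {AcctNo, Balance}, not the whole set, so Balance -> AcctNo violates BCNF; decompose into {AcctNo, Balance} and {Balance, Branch, OfficerID}.
{AcctNo, Balance} has no BCNF violation.
{Balance, Branch, OfficerID} has no BCNF violation.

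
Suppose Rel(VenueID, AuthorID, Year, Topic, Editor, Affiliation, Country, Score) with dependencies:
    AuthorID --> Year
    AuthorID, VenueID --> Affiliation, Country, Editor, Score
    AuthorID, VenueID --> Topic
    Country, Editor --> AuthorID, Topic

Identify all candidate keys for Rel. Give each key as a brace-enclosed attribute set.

{VenueID} never appears on the right of any FD, so every key must include it.
Closure of {AuthorID, VenueID} is {Affiliation, AuthorID, Country, Editor, Score, Topic, VenueID, Year}, the whole schema; {AuthorID, VenueID} is a candidate key.
Closure of {Country, Editor, VenueID} is {Affiliation, AuthorID, Country, Editor, Score, Topic, VenueID, Year}, the whole schema; {Country, Editor, VenueID} is a candidate key.
No proper subset of any of these is a key, and no other minimal superkey exists.

{AuthorID, VenueID}, {Country, Editor, VenueID}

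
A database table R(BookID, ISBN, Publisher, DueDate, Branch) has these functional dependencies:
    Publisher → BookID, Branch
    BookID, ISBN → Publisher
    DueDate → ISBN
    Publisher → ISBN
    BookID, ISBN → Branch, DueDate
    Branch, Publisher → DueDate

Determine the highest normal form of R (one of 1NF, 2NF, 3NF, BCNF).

Candidate keys: {BookID, DueDate}, {BookID, ISBN}, {Publisher}. Prime attributes: {BookID, DueDate, ISBN, Publisher}.
DueDate → ISBN breaks BCNF: {DueDate}⁺ = {DueDate, ISBN}, so {DueDate} is not a superkey.
Since {ISBN} ⊆ prime attributes and every other non-superkey FD also has a prime right side, the schema is in 3NF.

3NF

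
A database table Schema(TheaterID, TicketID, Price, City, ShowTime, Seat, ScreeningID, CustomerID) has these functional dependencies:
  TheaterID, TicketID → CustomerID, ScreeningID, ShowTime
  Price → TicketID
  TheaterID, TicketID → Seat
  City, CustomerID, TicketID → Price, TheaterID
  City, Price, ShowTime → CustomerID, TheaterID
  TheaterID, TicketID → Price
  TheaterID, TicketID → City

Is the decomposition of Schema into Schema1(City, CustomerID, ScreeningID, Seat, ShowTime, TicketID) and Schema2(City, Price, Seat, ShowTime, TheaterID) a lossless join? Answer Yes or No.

The shared attributes are {City, Seat, ShowTime} and {City, Seat, ShowTime}⁺ = {City, Seat, ShowTime}.
Schema1 ⊄ {City, Seat, ShowTime} and Schema2 ⊄ {City, Seat, ShowTime}, so the split is lossy.

No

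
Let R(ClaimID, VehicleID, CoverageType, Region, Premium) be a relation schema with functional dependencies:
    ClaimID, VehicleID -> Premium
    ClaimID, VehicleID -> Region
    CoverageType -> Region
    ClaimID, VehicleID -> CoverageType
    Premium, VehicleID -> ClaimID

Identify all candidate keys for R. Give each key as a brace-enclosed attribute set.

{ClaimID, VehicleID}, {Premium, VehicleID}

Attributes never on any right-hand side: {VehicleID} — every candidate key must contain it.
{ClaimID, VehicleID}⁺ = {ClaimID, CoverageType, Premium, Region, VehicleID}, which is every attribute, so {ClaimID, VehicleID} is a candidate key.
{Premium, VehicleID}⁺ = {ClaimID, CoverageType, Premium, Region, VehicleID}, which is every attribute, so {Premium, VehicleID} is a candidate key.
These are minimal and exhaustive — every other superkey contains one of them.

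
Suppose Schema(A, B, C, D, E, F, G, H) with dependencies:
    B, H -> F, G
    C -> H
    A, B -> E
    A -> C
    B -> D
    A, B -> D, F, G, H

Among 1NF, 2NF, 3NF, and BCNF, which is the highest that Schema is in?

Candidate key: {A, B}. Prime attributes: {A, B}.
For B, H -> F, G we have {B, H}⁺ = {B, D, F, G, H}; {B, H} is not a superkey, so BCNF fails.
B, H -> F, G has non-prime {F, G} on the right and a non-superkey on the left, so 3NF fails.
The proper key subset {A} of {A, B} determines non-prime {C, H}, so the relation is not even in 2NF.

1NF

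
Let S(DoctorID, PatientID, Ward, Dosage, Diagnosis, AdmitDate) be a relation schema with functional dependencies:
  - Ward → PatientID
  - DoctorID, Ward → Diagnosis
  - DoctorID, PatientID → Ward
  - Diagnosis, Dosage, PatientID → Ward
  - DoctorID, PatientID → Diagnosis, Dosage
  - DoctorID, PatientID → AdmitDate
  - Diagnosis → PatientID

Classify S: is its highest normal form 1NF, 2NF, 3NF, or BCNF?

3NF

Candidate keys: {Diagnosis, DoctorID}, {DoctorID, PatientID}, {DoctorID, Ward}. Prime attributes: {Diagnosis, DoctorID, PatientID, Ward}.
Ward → PatientID breaks BCNF: {Ward}⁺ = {PatientID, Ward}, so {Ward} is not a superkey.
Since {PatientID} ⊆ prime attributes and every other non-superkey FD also has a prime right side, the schema is in 3NF.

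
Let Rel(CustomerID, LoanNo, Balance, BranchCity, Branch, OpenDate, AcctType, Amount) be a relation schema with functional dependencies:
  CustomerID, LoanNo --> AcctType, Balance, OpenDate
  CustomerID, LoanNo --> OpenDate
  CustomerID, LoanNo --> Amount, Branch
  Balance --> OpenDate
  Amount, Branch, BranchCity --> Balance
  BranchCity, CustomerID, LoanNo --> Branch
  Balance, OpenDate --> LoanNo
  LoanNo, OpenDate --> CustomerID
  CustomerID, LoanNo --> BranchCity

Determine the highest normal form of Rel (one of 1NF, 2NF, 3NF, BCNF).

Candidate keys: {Amount, Branch, BranchCity}, {Balance}, {CustomerID, LoanNo}, {LoanNo, OpenDate}. Prime attributes: {Amount, Balance, Branch, BranchCity, CustomerID, LoanNo, OpenDate}.
Each dependency's left side is a superkey — BCNF holds.

BCNF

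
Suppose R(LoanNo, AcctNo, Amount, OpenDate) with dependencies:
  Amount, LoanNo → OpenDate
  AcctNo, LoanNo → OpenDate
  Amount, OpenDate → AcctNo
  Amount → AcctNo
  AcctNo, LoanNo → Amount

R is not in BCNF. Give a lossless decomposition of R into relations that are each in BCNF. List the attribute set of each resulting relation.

{AcctNo, Amount}; {Amount, LoanNo, OpenDate}

Candidate keys of the original relation: {AcctNo, LoanNo}, {Amount, LoanNo}.
In {AcctNo, Amount, LoanNo, OpenDate}, {Amount, OpenDate} is not a superkey ({Amount, OpenDate}⁺ restricted to this set is {AcctNo, Amount, OpenDate}), so split on Amount, OpenDate → AcctNo into {AcctNo, Amount, OpenDate} and {Amount, LoanNo, OpenDate}.
In {AcctNo, Amount, OpenDate}, {Amount} is not a superkey ({Amount}⁺ restricted to this set is {AcctNo, Amount}), so split on Amount → AcctNo into {AcctNo, Amount} and {Amount, OpenDate}.
{AcctNo, Amount} is in BCNF.
{Amount, OpenDate} is in BCNF.
{Amount, LoanNo, OpenDate} is in BCNF.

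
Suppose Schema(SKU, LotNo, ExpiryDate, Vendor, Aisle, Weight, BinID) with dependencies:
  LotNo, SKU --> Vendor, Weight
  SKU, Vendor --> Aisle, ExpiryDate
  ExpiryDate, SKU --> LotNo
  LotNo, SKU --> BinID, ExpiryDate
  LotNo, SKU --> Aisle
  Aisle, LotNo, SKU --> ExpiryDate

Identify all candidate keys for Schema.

{ExpiryDate, SKU}, {LotNo, SKU}, {SKU, Vendor}

No FD produces {SKU}, so it must be in every candidate key.
{ExpiryDate, SKU}⁺ = {Aisle, BinID, ExpiryDate, LotNo, SKU, Vendor, Weight} — all of the relation — so {ExpiryDate, SKU} is a candidate key.
{LotNo, SKU}⁺ = {Aisle, BinID, ExpiryDate, LotNo, SKU, Vendor, Weight} — all of the relation — so {LotNo, SKU} is a candidate key.
{SKU, Vendor}⁺ = {Aisle, BinID, ExpiryDate, LotNo, SKU, Vendor, Weight} — all of the relation — so {SKU, Vendor} is a candidate key.
These are minimal and exhaustive — every other superkey contains one of them.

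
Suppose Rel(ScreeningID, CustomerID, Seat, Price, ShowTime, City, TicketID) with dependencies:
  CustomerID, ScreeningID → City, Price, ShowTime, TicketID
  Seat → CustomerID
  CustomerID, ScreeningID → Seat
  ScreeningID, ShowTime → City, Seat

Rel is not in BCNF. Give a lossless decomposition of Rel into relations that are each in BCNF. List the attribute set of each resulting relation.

{City, Price, ScreeningID, Seat, ShowTime, TicketID}; {CustomerID, Seat}

Candidate keys of the original relation: {CustomerID, ScreeningID}, {ScreeningID, Seat}, {ScreeningID, ShowTime}.
Within {City, CustomerID, Price, ScreeningID, Seat, ShowTime, TicketID}: {Seat}⁺ ∩ {City, CustomerID, Price, ScreeningID, Seat, ShowTime, TicketID} = {CustomerID, Seat}, not the whole set, so Seat → CustomerID violates BCNF; decompose into {CustomerID, Seat} and {City, Price, ScreeningID, Seat, ShowTime, TicketID}.
{CustomerID, Seat} is in BCNF.
{City, Price, ScreeningID, Seat, ShowTime, TicketID} is in BCNF.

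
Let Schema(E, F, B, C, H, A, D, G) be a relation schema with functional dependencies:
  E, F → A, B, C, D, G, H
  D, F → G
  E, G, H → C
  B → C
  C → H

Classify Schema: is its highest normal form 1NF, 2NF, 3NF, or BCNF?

2NF

Candidate key: {E, F}. Prime attributes: {E, F}.
D, F → G: {D, F}⁺ = {D, F, G}, which is not all of the attributes, so the left side is not a superkey — BCNF is violated.
D, F → G determines the non-prime attribute {G} from a non-superkey — 3NF is violated.
No proper subset of a key has a non-prime attribute in its closure, so there is no partial dependency; 2NF holds.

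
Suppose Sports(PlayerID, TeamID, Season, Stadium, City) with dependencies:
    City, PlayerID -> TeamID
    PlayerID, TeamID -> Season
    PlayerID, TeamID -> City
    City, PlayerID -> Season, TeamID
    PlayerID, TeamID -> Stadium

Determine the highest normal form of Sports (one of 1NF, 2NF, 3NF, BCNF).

Candidate keys: {City, PlayerID}, {PlayerID, TeamID}. Prime attributes: {City, PlayerID, TeamID}.
Every FD has a superkey on the left, so the relation is in BCNF.

BCNF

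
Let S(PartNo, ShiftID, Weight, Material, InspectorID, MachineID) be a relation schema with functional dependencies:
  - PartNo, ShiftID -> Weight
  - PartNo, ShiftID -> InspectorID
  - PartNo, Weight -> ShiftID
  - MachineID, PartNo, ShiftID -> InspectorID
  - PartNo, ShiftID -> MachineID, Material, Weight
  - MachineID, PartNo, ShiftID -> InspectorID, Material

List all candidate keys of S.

{PartNo} never appears on the right of any FD, so every key must include it.
{PartNo, ShiftID}⁺ = {InspectorID, MachineID, Material, PartNo, ShiftID, Weight}, which is every attribute, so {PartNo, ShiftID} is a candidate key.
{PartNo, Weight}⁺ = {InspectorID, MachineID, Material, PartNo, ShiftID, Weight}, which is every attribute, so {PartNo, Weight} is a candidate key.
No proper subset of any of these is a key, and no other minimal superkey exists.

{PartNo, ShiftID}, {PartNo, Weight}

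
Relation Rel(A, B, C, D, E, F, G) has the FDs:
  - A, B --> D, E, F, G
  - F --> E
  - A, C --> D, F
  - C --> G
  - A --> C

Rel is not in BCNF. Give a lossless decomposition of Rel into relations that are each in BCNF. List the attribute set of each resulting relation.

Candidate key of the original relation: {A, B}.
In {A, B, C, D, E, F, G}, {F} is not a superkey ({F}⁺ restricted to this set is {E, F}), so split on F --> E into {E, F} and {A, B, C, D, F, G}.
{E, F} is in BCNF.
In {A, B, C, D, F, G}, {A, C} is not a superkey ({A, C}⁺ restricted to this set is {A, C, D, F, G}), so split on A, C --> D, F, G into {A, C, D, F, G} and {A, B, C}.
In {A, C, D, F, G}, {C} is not a superkey ({C}⁺ restricted to this set is {C, G}), so split on C --> G into {C, G} and {A, C, D, F}.
{C, G} is in BCNF.
{A, C, D, F} is in BCNF.
In {A, B, C}, {A} is not a superkey ({A}⁺ restricted to this set is {A, C}), so split on A --> C into {A, C} and {A, B}.
{A, C} is in BCNF.
{A, B} is in BCNF.

{A, B}; {A, C, D, F}; {C, G}; {E, F}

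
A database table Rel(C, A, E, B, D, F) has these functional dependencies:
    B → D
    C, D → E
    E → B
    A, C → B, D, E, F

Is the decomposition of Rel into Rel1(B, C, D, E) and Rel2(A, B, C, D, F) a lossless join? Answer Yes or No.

The shared attributes are {B, C, D} and {B, C, D}⁺ = {B, C, D, E}.
This includes all of Rel1, so the common attributes are a superkey of Rel1 — the join is lossless.

Yes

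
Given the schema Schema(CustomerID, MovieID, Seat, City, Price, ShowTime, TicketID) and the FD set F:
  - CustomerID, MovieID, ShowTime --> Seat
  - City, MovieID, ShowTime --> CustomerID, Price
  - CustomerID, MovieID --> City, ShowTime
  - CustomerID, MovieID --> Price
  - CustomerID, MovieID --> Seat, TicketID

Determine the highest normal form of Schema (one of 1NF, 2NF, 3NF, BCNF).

Candidate keys: {City, MovieID, ShowTime}, {CustomerID, MovieID}. Prime attributes: {City, CustomerID, MovieID, ShowTime}.
The left-hand side of every FD is a superkey, so BCNF is satisfied.

BCNF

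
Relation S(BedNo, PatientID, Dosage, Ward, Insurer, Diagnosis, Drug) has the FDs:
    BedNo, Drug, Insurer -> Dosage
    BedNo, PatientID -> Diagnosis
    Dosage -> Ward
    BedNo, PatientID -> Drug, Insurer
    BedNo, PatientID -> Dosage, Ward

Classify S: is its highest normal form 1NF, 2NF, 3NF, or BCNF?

Candidate key: {BedNo, PatientID}. Prime attributes: {BedNo, PatientID}.
BedNo, Drug, Insurer -> Dosage breaks BCNF: {BedNo, Drug, Insurer}⁺ = {BedNo, Dosage, Drug, Insurer, Ward}, so {BedNo, Drug, Insurer} is not a superkey.
BedNo, Drug, Insurer -> Dosage determines the non-prime attribute {Dosage} from a non-superkey — 3NF is violated.
No proper subset of a key has a non-prime attribute in its closure, so there is no partial dependency; 2NF holds.

2NF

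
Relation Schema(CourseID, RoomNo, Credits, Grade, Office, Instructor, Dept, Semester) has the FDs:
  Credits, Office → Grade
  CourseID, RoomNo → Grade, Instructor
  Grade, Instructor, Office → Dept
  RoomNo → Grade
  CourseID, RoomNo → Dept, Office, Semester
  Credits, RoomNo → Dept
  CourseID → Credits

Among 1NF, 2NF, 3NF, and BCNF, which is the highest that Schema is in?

1NF

Candidate key: {CourseID, RoomNo}. Prime attributes: {CourseID, RoomNo}.
Credits, Office → Grade: {Credits, Office}⁺ = {Credits, Grade, Office}, which is not all of the attributes, so the left side is not a superkey — BCNF is violated.
Because {Grade} is non-prime and the left side of Credits, Office → Grade is not a superkey, the relation is not in 3NF.
The proper key subset {CourseID} of {CourseID, RoomNo} determines non-prime {Credits}, so the relation is not even in 2NF.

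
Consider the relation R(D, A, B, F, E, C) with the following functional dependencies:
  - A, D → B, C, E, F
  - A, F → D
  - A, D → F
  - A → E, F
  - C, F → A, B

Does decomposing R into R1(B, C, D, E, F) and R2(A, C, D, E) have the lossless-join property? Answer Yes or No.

No

R1 ∩ R2 = {C, D, E}; its closure under F is {C, D, E}.
The closure covers neither R1 nor R2 entirely; the join is not lossless.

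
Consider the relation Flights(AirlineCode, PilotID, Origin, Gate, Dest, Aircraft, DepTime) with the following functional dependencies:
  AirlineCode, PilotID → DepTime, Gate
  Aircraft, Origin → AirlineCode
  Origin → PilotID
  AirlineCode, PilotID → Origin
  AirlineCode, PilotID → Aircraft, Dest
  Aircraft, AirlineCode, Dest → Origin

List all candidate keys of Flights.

{Aircraft, AirlineCode, Dest}, {Aircraft, Origin}, {AirlineCode, Origin}, {AirlineCode, PilotID}

{Aircraft, Origin}⁺ = {Aircraft, AirlineCode, DepTime, Dest, Gate, Origin, PilotID} — all of the relation — so {Aircraft, Origin} is a candidate key.
{AirlineCode, Origin}⁺ = {Aircraft, AirlineCode, DepTime, Dest, Gate, Origin, PilotID} — all of the relation — so {AirlineCode, Origin} is a candidate key.
{AirlineCode, PilotID}⁺ = {Aircraft, AirlineCode, DepTime, Dest, Gate, Origin, PilotID} — all of the relation — so {AirlineCode, PilotID} is a candidate key.
{Aircraft, AirlineCode, Dest}⁺ = {Aircraft, AirlineCode, DepTime, Dest, Gate, Origin, PilotID} — all of the relation — so {Aircraft, AirlineCode, Dest} is a candidate key.
These are minimal and exhaustive — every other superkey contains one of them.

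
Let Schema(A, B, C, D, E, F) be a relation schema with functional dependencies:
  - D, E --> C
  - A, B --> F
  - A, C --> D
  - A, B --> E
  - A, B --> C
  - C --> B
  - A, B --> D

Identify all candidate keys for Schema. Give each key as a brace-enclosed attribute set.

{A, B}, {A, C}, {A, D, E}

No FD produces {A}, so it must be in every candidate key.
Closure of {A, B} is {A, B, C, D, E, F}, the whole schema; {A, B} is a candidate key.
Closure of {A, C} is {A, B, C, D, E, F}, the whole schema; {A, C} is a candidate key.
Closure of {A, D, E} is {A, B, C, D, E, F}, the whole schema; {A, D, E} is a candidate key.
No proper subset of any of these is a key, and no other minimal superkey exists.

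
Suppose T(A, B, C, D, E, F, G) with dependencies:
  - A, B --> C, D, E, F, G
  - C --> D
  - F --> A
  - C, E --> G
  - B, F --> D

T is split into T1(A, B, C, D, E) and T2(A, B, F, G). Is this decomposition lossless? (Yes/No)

Yes

The shared attributes are {A, B} and {A, B}⁺ = {A, B, C, D, E, F, G}.
Since T1 ⊆ {A, B, C, D, E, F, G}, the intersection is a superkey of T1; the decomposition is lossless.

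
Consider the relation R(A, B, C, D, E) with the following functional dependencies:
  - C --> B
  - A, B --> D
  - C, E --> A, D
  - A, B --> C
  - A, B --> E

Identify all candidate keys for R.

{A, B}⁺ = {A, B, C, D, E} — all of the relation — so {A, B} is a candidate key.
{A, C}⁺ = {A, B, C, D, E} — all of the relation — so {A, C} is a candidate key.
{C, E}⁺ = {A, B, C, D, E} — all of the relation — so {C, E} is a candidate key.
These are minimal and exhaustive — every other superkey contains one of them.

{A, B}, {A, C}, {C, E}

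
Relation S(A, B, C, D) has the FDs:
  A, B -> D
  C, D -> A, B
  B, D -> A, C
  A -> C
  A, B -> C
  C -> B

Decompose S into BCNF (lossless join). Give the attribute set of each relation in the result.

Candidate keys of the original relation: {A}, {B, D}, {C, D}.
{A, B, C, D}: {C} determines {B, C} here but is not a superkey — split on C -> B, giving {B, C} and {A, C, D}.
{B, C}: every determinant is a superkey — BCNF.
{A, C, D}: every determinant is a superkey — BCNF.

{A, C, D}; {B, C}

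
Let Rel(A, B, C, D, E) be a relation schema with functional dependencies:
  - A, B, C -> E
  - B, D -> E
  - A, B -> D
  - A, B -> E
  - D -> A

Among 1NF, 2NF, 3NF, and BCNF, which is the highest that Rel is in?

Candidate keys: {A, B, C}, {B, C, D}. Prime attributes: {A, B, C, D}.
B, D -> E: {B, D}⁺ = {A, B, D, E}, which is not all of the attributes, so the left side is not a superkey — BCNF is violated.
B, D -> E has non-prime {E} on the right and a non-superkey on the left, so 3NF fails.
{A, B} is a proper subset of the key {A, B, C}, and {A, B}⁺ contains the non-prime attribute {E} — a partial dependency, so 2NF is violated.

1NF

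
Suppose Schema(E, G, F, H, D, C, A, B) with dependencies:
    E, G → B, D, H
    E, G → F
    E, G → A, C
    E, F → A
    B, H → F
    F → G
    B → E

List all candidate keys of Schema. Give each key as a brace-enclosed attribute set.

{B, F} is a candidate key since {B, F}⁺ = {A, B, C, D, E, F, G, H} covers every attribute.
{B, G} is a candidate key since {B, G}⁺ = {A, B, C, D, E, F, G, H} covers every attribute.
{B, H} is a candidate key since {B, H}⁺ = {A, B, C, D, E, F, G, H} covers every attribute.
{E, F} is a candidate key since {E, F}⁺ = {A, B, C, D, E, F, G, H} covers every attribute.
{E, G} is a candidate key since {E, G}⁺ = {A, B, C, D, E, F, G, H} covers every attribute.
Any other superkey properly contains one of these, so there are no further candidate keys.

{B, F}, {B, G}, {B, H}, {E, F}, {E, G}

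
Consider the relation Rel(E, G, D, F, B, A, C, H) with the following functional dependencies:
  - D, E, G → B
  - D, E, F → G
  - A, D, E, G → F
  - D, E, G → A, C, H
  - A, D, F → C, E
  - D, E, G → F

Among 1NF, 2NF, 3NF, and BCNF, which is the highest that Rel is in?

Candidate keys: {A, D, F}, {D, E, F}, {D, E, G}. Prime attributes: {A, D, E, F, G}.
Each dependency's left side is a superkey — BCNF holds.

BCNF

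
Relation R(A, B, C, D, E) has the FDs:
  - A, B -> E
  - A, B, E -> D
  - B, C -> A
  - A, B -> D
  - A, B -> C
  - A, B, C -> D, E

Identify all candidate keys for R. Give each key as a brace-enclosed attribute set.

No FD produces {B}, so it must be in every candidate key.
Closure of {A, B} is {A, B, C, D, E}, the whole schema; {A, B} is a candidate key.
Closure of {B, C} is {A, B, C, D, E}, the whole schema; {B, C} is a candidate key.
No proper subset of any of these is a key, and no other minimal superkey exists.

{A, B}, {B, C}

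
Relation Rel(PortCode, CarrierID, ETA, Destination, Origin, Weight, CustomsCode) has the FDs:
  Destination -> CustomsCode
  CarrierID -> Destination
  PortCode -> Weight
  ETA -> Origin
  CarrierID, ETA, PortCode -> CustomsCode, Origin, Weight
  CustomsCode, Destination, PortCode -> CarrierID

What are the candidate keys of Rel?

No FD produces {ETA, PortCode}, so they must be in every candidate key.
Closure of {CarrierID, ETA, PortCode} is {CarrierID, CustomsCode, Destination, ETA, Origin, PortCode, Weight}, the whole schema; {CarrierID, ETA, PortCode} is a candidate key.
Closure of {Destination, ETA, PortCode} is {CarrierID, CustomsCode, Destination, ETA, Origin, PortCode, Weight}, the whole schema; {Destination, ETA, PortCode} is a candidate key.
No proper subset of any of these is a key, and no other minimal superkey exists.

{CarrierID, ETA, PortCode}, {Destination, ETA, PortCode}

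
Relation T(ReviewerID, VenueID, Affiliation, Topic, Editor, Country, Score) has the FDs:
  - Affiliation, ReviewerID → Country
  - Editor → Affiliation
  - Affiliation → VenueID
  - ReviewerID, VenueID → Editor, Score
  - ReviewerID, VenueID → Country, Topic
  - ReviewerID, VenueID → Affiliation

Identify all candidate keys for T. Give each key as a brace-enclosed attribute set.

Attributes never on any right-hand side: {ReviewerID} — every candidate key must contain it.
{Affiliation, ReviewerID} is a candidate key since {Affiliation, ReviewerID}⁺ = {Affiliation, Country, Editor, ReviewerID, Score, Topic, VenueID} covers every attribute.
{Editor, ReviewerID} is a candidate key since {Editor, ReviewerID}⁺ = {Affiliation, Country, Editor, ReviewerID, Score, Topic, VenueID} covers every attribute.
{ReviewerID, VenueID} is a candidate key since {ReviewerID, VenueID}⁺ = {Affiliation, Country, Editor, ReviewerID, Score, Topic, VenueID} covers every attribute.
No proper subset of any of these is a key, and no other minimal superkey exists.

{Affiliation, ReviewerID}, {Editor, ReviewerID}, {ReviewerID, VenueID}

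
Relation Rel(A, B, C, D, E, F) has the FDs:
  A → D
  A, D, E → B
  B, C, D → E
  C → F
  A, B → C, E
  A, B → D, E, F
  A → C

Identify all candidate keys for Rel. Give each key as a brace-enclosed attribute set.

{A} never appears on the right of any FD, so every key must include it.
{A, B}⁺ = {A, B, C, D, E, F}, which is every attribute, so {A, B} is a candidate key.
{A, E}⁺ = {A, B, C, D, E, F}, which is every attribute, so {A, E} is a candidate key.
These are minimal and exhaustive — every other superkey contains one of them.

{A, B}, {A, E}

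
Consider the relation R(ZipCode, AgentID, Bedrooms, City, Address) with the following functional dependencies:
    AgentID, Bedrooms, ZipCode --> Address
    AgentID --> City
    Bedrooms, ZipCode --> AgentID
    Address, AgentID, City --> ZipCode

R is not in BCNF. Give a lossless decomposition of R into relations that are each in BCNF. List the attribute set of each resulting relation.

Candidate keys of the original relation: {Address, AgentID, Bedrooms}, {Bedrooms, ZipCode}.
{Address, AgentID, Bedrooms, City, ZipCode}: {AgentID} determines {AgentID, City} here but is not a superkey — split on AgentID --> City, giving {AgentID, City} and {Address, AgentID, Bedrooms, ZipCode}.
{AgentID, City} is in BCNF.
{Address, AgentID, Bedrooms, ZipCode}: {Address, AgentID} determines {Address, AgentID, ZipCode} here but is not a superkey — split on Address, AgentID --> ZipCode, giving {Address, AgentID, ZipCode} and {Address, AgentID, Bedrooms}.
{Address, AgentID, ZipCode} is in BCNF.
{Address, AgentID, Bedrooms} is in BCNF.

{Address, AgentID, Bedrooms}; {Address, AgentID, ZipCode}; {AgentID, City}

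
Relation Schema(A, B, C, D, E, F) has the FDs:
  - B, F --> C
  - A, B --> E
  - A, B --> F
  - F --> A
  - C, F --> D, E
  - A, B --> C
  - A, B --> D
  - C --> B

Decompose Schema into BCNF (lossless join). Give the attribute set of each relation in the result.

Candidate keys of the original relation: {A, B}, {A, C}, {B, F}, {C, F}.
{A, B, C, D, E, F}: {F} determines {A, F} here but is not a superkey — split on F --> A, giving {A, F} and {B, C, D, E, F}.
{A, F}: every determinant is a superkey — BCNF.
{B, C, D, E, F}: {C} determines {B, C} here but is not a superkey — split on C --> B, giving {B, C} and {C, D, E, F}.
{B, C}: every determinant is a superkey — BCNF.
{C, D, E, F}: every determinant is a superkey — BCNF.

{A, F}; {B, C}; {C, D, E, F}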